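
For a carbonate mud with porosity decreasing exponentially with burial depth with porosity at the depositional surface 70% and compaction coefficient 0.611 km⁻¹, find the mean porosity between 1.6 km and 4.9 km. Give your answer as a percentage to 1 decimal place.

11.3%

⟨n⟩ = (1/(Z₂−Z₁)) ∫ n₀ e^(−βZ) dZ = n₀·(e^(−β·Z₁) − e^(−β·Z₂)) / (β·(Z₂−Z₁))
e^(−0.611×1.6) = 0.3762; e^(−0.611×4.9) = 0.0501
⟨n⟩ = 0.7 × (0.3762 − 0.0501) / (0.611 × 3.3) = 0.7 × 0.1617 = 0.1132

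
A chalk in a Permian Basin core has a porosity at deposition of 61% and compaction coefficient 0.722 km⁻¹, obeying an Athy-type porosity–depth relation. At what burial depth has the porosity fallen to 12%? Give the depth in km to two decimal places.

2.25 km

Invert Athy's law: z = ln(φ₀/φ) / k
z = ln(0.61/0.12) / 0.722 = ln(5.083) / 0.722 = 1.6260 / 0.722 = 2.252 km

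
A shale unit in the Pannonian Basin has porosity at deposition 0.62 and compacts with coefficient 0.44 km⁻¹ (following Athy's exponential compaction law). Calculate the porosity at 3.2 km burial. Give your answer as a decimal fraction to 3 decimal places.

n = n₀·exp(−c·z) = 0.62 × exp(−0.44 × 3.2) = 0.62 × exp(−1.408)
  = 0.62 × 0.2446 = 0.1517

0.152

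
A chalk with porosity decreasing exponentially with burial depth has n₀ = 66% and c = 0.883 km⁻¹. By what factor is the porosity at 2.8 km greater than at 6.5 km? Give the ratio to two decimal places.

n(Z₁)/n(Z₂) = e^(−c·Z₁)/e^(−c·Z₂) = e^{c(Z₂−Z₁)}
= exp(0.883 × 3.7) = exp(3.267) = 26.2351

26.24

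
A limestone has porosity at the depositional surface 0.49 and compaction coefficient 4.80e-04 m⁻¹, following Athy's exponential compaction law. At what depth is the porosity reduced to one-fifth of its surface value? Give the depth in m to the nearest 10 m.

Working in km (1 km = 1000 m; c in km⁻¹ = c in m⁻¹ × 1000):
phi/phi₀ = 1/5 ⇒ exp(−c·Z) = 1/5 ⇒ Z = ln(5) / c
Z = 1.6094 / 0.48 = 3.353 km

3350 m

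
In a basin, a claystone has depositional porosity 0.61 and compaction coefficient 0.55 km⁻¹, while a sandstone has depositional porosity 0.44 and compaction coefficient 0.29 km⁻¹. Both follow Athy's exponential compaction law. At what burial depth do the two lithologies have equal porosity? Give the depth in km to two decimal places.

Set n₀ₐ e^(−βₐd) = n₀ᵦ e^(−βᵦd) ⇒ ln(n₀ₐ/n₀ᵦ) = (βₐ − βᵦ)·d
d = ln(0.61/0.44) / (0.55 − 0.29) = 0.3267 / 0.26 = 1.256 km

1.26 km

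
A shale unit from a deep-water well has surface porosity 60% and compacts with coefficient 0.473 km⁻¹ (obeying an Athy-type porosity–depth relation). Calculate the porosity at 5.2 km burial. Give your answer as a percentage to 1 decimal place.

φ = φ₀·exp(−β·d) = 0.6 × exp(−0.473 × 5.2) = 0.6 × exp(−2.46)
  = 0.6 × 0.0855 = 0.0513

5.1%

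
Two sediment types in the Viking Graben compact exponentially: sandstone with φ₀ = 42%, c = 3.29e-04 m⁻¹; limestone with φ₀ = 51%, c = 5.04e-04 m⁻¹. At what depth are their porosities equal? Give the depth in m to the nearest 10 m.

Working in km (1 km = 1000 m; c in km⁻¹ = c in m⁻¹ × 1000):
Set φ₀ₐ e^(−cₐZ) = φ₀ᵦ e^(−cᵦZ) ⇒ ln(φ₀ₐ/φ₀ᵦ) = (cₐ − cᵦ)·Z
Z = ln(0.42/0.51) / (0.329 − 0.504) = -0.1942 / -0.175 = 1.109 km

1110 m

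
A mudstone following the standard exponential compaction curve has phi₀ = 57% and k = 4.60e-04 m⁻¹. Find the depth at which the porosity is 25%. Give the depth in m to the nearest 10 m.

1790 m

Working in km (1 km = 1000 m; k in km⁻¹ = k in m⁻¹ × 1000):
Invert Athy's law: d = ln(phi₀/phi) / k
d = ln(0.57/0.25) / 0.46 = ln(2.28) / 0.46 = 0.8242 / 0.46 = 1.792 km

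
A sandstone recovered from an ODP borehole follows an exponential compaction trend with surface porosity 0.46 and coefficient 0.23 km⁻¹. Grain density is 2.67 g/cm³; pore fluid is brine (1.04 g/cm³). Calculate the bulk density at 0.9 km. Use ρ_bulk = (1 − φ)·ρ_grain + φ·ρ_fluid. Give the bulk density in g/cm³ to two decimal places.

Porosity at depth: phi = 0.46·exp(−0.23×0.9) = 0.46×0.8130 = 0.3740
Bulk density: ρ_b = (1−phi)ρ_g + phi·ρ_f = 0.6260×2.67 + 0.3740×1.04
       = 1.671 + 0.389 = 2.060 g/cm³

2.06 g/cm³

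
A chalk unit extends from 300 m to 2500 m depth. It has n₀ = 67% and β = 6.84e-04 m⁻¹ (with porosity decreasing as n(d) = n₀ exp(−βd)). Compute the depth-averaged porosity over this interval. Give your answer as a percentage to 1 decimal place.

28.2%

Working in km (1 km = 1000 m; β in km⁻¹ = β in m⁻¹ × 1000):
⟨n⟩ = (1/(d₂−d₁)) ∫ n₀ e^(−βd) dd = n₀·(e^(−β·d₁) − e^(−β·d₂)) / (β·(d₂−d₁))
e^(−0.684×0.3) = 0.8145; e^(−0.684×2.5) = 0.1809
⟨n⟩ = 0.67 × (0.8145 − 0.1809) / (0.684 × 2.2) = 0.67 × 0.4211 = 0.2821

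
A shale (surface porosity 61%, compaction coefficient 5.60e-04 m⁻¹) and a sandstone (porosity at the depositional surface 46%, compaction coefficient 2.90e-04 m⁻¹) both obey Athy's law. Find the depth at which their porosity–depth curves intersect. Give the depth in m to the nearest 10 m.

1050 m

Working in km (1 km = 1000 m; β in km⁻¹ = β in m⁻¹ × 1000):
Set φ₀ₐ e^(−βₐd) = φ₀ᵦ e^(−βᵦd) ⇒ ln(φ₀ₐ/φ₀ᵦ) = (βₐ − βᵦ)·d
d = ln(0.61/0.46) / (0.56 − 0.29) = 0.2822 / 0.27 = 1.045 km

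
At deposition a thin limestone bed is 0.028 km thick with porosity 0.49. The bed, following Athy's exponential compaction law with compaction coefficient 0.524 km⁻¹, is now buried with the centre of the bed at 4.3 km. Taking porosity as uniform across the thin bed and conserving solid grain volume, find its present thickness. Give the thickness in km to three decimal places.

0.015 km

Porosity at 4.3 km: phi = 0.49·exp(−0.524×4.3) = 0.0515
Solid-volume conservation: h(1−phi) = h₀(1−phi₀) ⇒ h = h₀·(1−phi₀)/(1−phi)
h = 0.028 × (1 − 0.49)/(1 − 0.0515) = 0.028 × 0.5377 = 0.0151 km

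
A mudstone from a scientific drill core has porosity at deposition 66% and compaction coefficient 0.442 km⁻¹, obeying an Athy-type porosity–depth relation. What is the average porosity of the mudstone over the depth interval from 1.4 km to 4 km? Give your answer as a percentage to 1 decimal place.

21.1%

⟨n⟩ = (1/(z₂−z₁)) ∫ n₀ e^(−kz) dz = n₀·(e^(−k·z₁) − e^(−k·z₂)) / (k·(z₂−z₁))
e^(−0.442×1.4) = 0.5386; e^(−0.442×4) = 0.1707
⟨n⟩ = 0.66 × (0.5386 − 0.1707) / (0.442 × 2.6) = 0.66 × 0.3201 = 0.2113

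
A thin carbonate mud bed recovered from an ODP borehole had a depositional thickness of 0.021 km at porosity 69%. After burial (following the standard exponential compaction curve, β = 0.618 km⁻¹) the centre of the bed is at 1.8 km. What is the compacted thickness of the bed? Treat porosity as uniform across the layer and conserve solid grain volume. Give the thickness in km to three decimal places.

0.008 km

Porosity at 1.8 km: φ = 0.69·exp(−0.618×1.8) = 0.2269
Solid-volume conservation: h(1−φ) = h₀(1−φ₀) ⇒ h = h₀·(1−φ₀)/(1−φ)
h = 0.021 × (1 − 0.69)/(1 − 0.2269) = 0.021 × 0.4010 = 0.0084 km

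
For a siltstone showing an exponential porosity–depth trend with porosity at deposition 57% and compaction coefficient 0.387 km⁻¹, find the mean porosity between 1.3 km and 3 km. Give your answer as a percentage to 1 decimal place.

⟨φ⟩ = (1/(z₂−z₁)) ∫ φ₀ e^(−βz) dz = φ₀·(e^(−β·z₁) − e^(−β·z₂)) / (β·(z₂−z₁))
e^(−0.387×1.3) = 0.6047; e^(−0.387×3) = 0.3132
⟨φ⟩ = 0.57 × (0.6047 − 0.3132) / (0.387 × 1.7) = 0.57 × 0.4430 = 0.2525

25.3%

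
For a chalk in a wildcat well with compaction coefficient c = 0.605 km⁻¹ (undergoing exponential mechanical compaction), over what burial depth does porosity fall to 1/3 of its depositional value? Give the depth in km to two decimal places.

1.82 km

φ/φ₀ = 1/3 ⇒ exp(−c·d) = 1/3 ⇒ d = ln(3) / c
d = 1.0986 / 0.605 = 1.816 km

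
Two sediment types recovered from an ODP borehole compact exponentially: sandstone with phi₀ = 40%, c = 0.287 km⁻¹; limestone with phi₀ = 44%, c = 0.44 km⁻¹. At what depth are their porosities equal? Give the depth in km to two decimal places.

Set phi₀ₐ e^(−cₐZ) = phi₀ᵦ e^(−cᵦZ) ⇒ ln(phi₀ₐ/phi₀ᵦ) = (cₐ − cᵦ)·Z
Z = ln(0.4/0.44) / (0.287 − 0.44) = -0.0953 / -0.153 = 0.623 km

0.62 km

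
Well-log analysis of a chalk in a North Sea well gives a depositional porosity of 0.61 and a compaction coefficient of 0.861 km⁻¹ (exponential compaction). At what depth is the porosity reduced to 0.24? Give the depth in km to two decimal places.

1.08 km

Invert Athy's law: z = ln(φ₀/φ) / k
z = ln(0.61/0.24) / 0.861 = ln(2.542) / 0.861 = 0.9328 / 0.861 = 1.083 km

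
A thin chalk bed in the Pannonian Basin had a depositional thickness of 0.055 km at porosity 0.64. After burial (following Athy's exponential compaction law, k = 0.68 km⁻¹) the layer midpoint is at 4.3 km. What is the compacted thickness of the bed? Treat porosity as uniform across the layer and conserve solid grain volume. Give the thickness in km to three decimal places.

0.021 km

Porosity at 4.3 km: phi = 0.64·exp(−0.68×4.3) = 0.0344
Solid-volume conservation: h(1−phi) = h₀(1−phi₀) ⇒ h = h₀·(1−phi₀)/(1−phi)
h = 0.055 × (1 − 0.64)/(1 − 0.0344) = 0.055 × 0.3728 = 0.0205 km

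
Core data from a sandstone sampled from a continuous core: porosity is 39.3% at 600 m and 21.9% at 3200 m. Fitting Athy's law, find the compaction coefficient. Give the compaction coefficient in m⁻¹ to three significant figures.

0.000225 m⁻¹

Working in km (1 km = 1000 m; k in km⁻¹ = k in m⁻¹ × 1000):
Athy: phi(d) = phi₀ e^(−kd) ⇒ phi₁/phi₂ = e^{k(d₂−d₁)} ⇒ k = ln(phi₁/phi₂)/(d₂−d₁)
k = ln(0.393/0.219) / (3.2 − 0.6) = ln(1.795) / 2.6 = 0.5847 / 2.6 = 0.2249 km⁻¹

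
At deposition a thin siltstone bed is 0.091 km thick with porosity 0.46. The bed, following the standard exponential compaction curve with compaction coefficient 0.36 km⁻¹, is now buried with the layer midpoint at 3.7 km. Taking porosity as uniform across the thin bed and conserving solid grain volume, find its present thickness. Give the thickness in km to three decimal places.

0.056 km

Porosity at 3.7 km: n = 0.46·exp(−0.36×3.7) = 0.1214
Solid-volume conservation: h(1−n) = h₀(1−n₀) ⇒ h = h₀·(1−n₀)/(1−n)
h = 0.091 × (1 − 0.46)/(1 − 0.1214) = 0.091 × 0.6146 = 0.0559 km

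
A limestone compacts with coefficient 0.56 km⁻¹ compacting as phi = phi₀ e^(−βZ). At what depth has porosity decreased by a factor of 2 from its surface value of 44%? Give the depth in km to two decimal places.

phi/phi₀ = 1/2 ⇒ exp(−β·Z) = 1/2 ⇒ Z = ln(2) / β
Z = 0.6931 / 0.56 = 1.238 km

1.24 km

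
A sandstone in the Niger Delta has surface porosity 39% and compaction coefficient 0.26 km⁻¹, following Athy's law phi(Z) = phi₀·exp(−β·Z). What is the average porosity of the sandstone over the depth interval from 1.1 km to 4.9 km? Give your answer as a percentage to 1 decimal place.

18.6%

⟨phi⟩ = (1/(Z₂−Z₁)) ∫ phi₀ e^(−βZ) dZ = phi₀·(e^(−β·Z₁) − e^(−β·Z₂)) / (β·(Z₂−Z₁))
e^(−0.26×1.1) = 0.7513; e^(−0.26×4.9) = 0.2797
⟨phi⟩ = 0.39 × (0.7513 − 0.2797) / (0.26 × 3.8) = 0.39 × 0.4773 = 0.1861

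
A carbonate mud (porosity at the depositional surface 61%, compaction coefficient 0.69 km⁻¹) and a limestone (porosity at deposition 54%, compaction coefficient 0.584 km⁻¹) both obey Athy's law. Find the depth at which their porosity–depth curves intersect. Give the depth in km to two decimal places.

Set φ₀ₐ e^(−kₐz) = φ₀ᵦ e^(−kᵦz) ⇒ ln(φ₀ₐ/φ₀ᵦ) = (kₐ − kᵦ)·z
z = ln(0.61/0.54) / (0.69 − 0.584) = 0.1219 / 0.106 = 1.150 km

1.15 km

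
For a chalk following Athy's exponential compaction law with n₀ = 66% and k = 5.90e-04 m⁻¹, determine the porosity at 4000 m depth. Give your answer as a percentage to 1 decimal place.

6.2%

Working in km (1 km = 1000 m; k in km⁻¹ = k in m⁻¹ × 1000):
n = n₀·exp(−k·Z) = 0.66 × exp(−0.59 × 4) = 0.66 × exp(−2.36)
  = 0.66 × 0.0944 = 0.0623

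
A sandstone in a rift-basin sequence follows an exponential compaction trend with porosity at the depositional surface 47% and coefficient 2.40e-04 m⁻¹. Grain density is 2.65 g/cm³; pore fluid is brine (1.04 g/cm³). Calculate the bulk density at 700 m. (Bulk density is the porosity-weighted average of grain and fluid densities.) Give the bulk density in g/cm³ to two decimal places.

2.01 g/cm³

Working in km (1 km = 1000 m; k in km⁻¹ = k in m⁻¹ × 1000):
Porosity at depth: φ = 0.47·exp(−0.24×0.7) = 0.47×0.8454 = 0.3973
Bulk density: ρ_b = (1−φ)ρ_g + φ·ρ_f = 0.6027×2.65 + 0.3973×1.04
       = 1.597 + 0.413 = 2.010 g/cm³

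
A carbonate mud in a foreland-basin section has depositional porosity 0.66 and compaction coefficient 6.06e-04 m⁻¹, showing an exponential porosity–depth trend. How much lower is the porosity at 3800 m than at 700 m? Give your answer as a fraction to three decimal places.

Working in km (1 km = 1000 m; k in km⁻¹ = k in m⁻¹ × 1000):
phi(0.7) = 0.66·e^(−0.606×0.7) = 0.4318
phi(3.8) = 0.66·e^(−0.606×3.8) = 0.0660
Δphi = 0.4318 − 0.0660 = 0.3658

0.366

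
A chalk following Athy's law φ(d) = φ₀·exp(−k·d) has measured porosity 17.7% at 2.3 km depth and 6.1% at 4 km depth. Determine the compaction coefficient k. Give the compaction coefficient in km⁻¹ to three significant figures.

Athy: φ(d) = φ₀ e^(−kd) ⇒ φ₁/φ₂ = e^{k(d₂−d₁)} ⇒ k = ln(φ₁/φ₂)/(d₂−d₁)
k = ln(0.177/0.061) / (4 − 2.3) = ln(2.902) / 1.7 = 1.0653 / 1.7 = 0.6266 km⁻¹

0.627 km⁻¹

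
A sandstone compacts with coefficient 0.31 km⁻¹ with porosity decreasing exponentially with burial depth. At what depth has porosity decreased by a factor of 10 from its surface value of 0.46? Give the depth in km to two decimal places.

n/n₀ = 1/10 ⇒ exp(−c·z) = 1/10 ⇒ z = ln(10) / c
z = 2.3026 / 0.31 = 7.428 km

7.43 km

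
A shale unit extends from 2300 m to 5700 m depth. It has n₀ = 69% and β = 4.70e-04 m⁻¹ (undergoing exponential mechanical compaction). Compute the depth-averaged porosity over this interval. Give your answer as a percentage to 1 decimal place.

Working in km (1 km = 1000 m; β in km⁻¹ = β in m⁻¹ × 1000):
⟨n⟩ = (1/(z₂−z₁)) ∫ n₀ e^(−βz) dz = n₀·(e^(−β·z₁) − e^(−β·z₂)) / (β·(z₂−z₁))
e^(−0.47×2.3) = 0.3393; e^(−0.47×5.7) = 0.0686
⟨n⟩ = 0.69 × (0.3393 − 0.0686) / (0.47 × 3.4) = 0.69 × 0.1694 = 0.1169

11.7%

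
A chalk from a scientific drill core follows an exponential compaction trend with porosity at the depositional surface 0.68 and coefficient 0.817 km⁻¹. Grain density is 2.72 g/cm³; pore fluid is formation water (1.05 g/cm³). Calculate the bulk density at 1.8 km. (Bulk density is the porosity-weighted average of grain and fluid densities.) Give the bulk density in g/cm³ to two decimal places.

Porosity at depth: φ = 0.68·exp(−0.817×1.8) = 0.68×0.2298 = 0.1563
Bulk density: ρ_b = (1−φ)ρ_g + φ·ρ_f = 0.8437×2.72 + 0.1563×1.05
       = 2.295 + 0.164 = 2.459 g/cm³

2.46 g/cm³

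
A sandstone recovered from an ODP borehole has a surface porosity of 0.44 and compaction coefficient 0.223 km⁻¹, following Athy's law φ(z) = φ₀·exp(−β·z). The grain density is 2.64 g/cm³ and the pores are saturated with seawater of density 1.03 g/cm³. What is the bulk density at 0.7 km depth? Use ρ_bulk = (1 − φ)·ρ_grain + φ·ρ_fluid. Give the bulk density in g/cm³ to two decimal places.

2.03 g/cm³

Porosity at depth: φ = 0.44·exp(−0.223×0.7) = 0.44×0.8555 = 0.3764
Bulk density: ρ_b = (1−φ)ρ_g + φ·ρ_f = 0.6236×2.64 + 0.3764×1.03
       = 1.646 + 0.388 = 2.034 g/cm³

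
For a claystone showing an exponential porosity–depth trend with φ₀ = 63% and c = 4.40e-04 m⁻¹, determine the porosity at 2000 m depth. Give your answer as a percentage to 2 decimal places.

Working in km (1 km = 1000 m; c in km⁻¹ = c in m⁻¹ × 1000):
φ = φ₀·exp(−c·z) = 0.63 × exp(−0.44 × 2) = 0.63 × exp(−0.88)
  = 0.63 × 0.4148 = 0.2613

26.13%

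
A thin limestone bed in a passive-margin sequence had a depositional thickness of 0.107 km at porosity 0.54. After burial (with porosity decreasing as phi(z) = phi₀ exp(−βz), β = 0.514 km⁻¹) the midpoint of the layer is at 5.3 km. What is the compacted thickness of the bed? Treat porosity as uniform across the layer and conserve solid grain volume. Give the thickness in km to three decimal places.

Porosity at 5.3 km: phi = 0.54·exp(−0.514×5.3) = 0.0354
Solid-volume conservation: h(1−phi) = h₀(1−phi₀) ⇒ h = h₀·(1−phi₀)/(1−phi)
h = 0.107 × (1 − 0.54)/(1 − 0.0354) = 0.107 × 0.4769 = 0.0510 km

0.051 km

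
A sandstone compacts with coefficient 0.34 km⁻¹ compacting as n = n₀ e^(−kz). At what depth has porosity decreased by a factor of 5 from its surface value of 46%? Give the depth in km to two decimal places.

4.73 km

n/n₀ = 1/5 ⇒ exp(−k·z) = 1/5 ⇒ z = ln(5) / k
z = 1.6094 / 0.34 = 4.734 km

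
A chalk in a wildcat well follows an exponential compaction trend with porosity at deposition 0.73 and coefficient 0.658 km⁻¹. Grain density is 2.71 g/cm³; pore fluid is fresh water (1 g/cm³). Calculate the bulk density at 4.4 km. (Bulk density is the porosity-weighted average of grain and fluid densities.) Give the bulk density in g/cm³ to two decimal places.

2.64 g/cm³

Porosity at depth: n = 0.73·exp(−0.658×4.4) = 0.73×0.0553 = 0.0404
Bulk density: ρ_b = (1−n)ρ_g + n·ρ_f = 0.9596×2.71 + 0.0404×1
       = 2.601 + 0.040 = 2.641 g/cm³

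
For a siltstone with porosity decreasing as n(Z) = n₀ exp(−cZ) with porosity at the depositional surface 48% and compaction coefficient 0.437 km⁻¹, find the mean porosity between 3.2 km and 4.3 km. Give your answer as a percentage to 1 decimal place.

⟨n⟩ = (1/(Z₂−Z₁)) ∫ n₀ e^(−cZ) dZ = n₀·(e^(−c·Z₁) − e^(−c·Z₂)) / (c·(Z₂−Z₁))
e^(−0.437×3.2) = 0.2470; e^(−0.437×4.3) = 0.1527
⟨n⟩ = 0.48 × (0.2470 − 0.1527) / (0.437 × 1.1) = 0.48 × 0.1961 = 0.0941

9.4%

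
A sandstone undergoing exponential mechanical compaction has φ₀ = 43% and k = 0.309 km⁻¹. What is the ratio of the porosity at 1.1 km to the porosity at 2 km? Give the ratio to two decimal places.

1.32

φ(d₁)/φ(d₂) = e^(−k·d₁)/e^(−k·d₂) = e^{k(d₂−d₁)}
= exp(0.309 × 0.9) = exp(0.2781) = 1.3206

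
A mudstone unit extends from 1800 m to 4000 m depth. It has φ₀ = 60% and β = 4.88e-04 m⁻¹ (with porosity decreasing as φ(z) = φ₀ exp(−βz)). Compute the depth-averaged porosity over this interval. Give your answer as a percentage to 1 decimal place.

Working in km (1 km = 1000 m; β in km⁻¹ = β in m⁻¹ × 1000):
⟨φ⟩ = (1/(z₂−z₁)) ∫ φ₀ e^(−βz) dz = φ₀·(e^(−β·z₁) − e^(−β·z₂)) / (β·(z₂−z₁))
e^(−0.488×1.8) = 0.4154; e^(−0.488×4) = 0.1420
⟨φ⟩ = 0.6 × (0.4154 − 0.1420) / (0.488 × 2.2) = 0.6 × 0.2547 = 0.1528

15.3%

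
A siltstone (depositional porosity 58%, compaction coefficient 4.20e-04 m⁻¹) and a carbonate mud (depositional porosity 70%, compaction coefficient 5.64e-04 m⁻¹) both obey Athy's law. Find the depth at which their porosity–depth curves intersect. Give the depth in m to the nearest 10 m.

Working in km (1 km = 1000 m; k in km⁻¹ = k in m⁻¹ × 1000):
Set phi₀ₐ e^(−kₐZ) = phi₀ᵦ e^(−kᵦZ) ⇒ ln(phi₀ₐ/phi₀ᵦ) = (kₐ − kᵦ)·Z
Z = ln(0.58/0.7) / (0.42 − 0.564) = -0.1881 / -0.144 = 1.306 km

1310 m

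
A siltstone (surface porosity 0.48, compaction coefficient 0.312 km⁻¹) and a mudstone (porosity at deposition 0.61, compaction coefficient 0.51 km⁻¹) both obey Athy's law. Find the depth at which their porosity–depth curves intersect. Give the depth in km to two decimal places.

Set n₀ₐ e^(−βₐZ) = n₀ᵦ e^(−βᵦZ) ⇒ ln(n₀ₐ/n₀ᵦ) = (βₐ − βᵦ)·Z
Z = ln(0.48/0.61) / (0.312 − 0.51) = -0.2397 / -0.198 = 1.210 km

1.21 km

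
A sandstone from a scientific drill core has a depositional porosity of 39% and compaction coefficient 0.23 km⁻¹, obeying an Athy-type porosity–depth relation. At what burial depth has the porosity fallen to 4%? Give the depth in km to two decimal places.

Invert Athy's law: z = ln(φ₀/φ) / c
z = ln(0.39/0.04) / 0.23 = ln(9.75) / 0.23 = 2.2773 / 0.23 = 9.901 km

9.90 km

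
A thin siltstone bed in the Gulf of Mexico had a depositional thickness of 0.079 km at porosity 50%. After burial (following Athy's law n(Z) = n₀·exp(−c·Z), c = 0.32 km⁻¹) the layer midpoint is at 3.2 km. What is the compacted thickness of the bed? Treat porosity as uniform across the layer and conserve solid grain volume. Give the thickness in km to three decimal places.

0.048 km

Porosity at 3.2 km: n = 0.5·exp(−0.32×3.2) = 0.1796
Solid-volume conservation: h(1−n) = h₀(1−n₀) ⇒ h = h₀·(1−n₀)/(1−n)
h = 0.079 × (1 − 0.5)/(1 − 0.1796) = 0.079 × 0.6094 = 0.0481 km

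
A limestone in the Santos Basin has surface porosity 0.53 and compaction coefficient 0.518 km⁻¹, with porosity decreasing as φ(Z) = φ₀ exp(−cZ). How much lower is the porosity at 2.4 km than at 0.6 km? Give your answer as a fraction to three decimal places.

0.236

φ(0.6) = 0.53·e^(−0.518×0.6) = 0.3884
φ(2.4) = 0.53·e^(−0.518×2.4) = 0.1529
Δφ = 0.3884 − 0.1529 = 0.2355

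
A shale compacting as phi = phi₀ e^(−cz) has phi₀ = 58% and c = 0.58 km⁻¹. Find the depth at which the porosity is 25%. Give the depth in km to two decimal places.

1.45 km

Invert Athy's law: z = ln(phi₀/phi) / c
z = ln(0.58/0.25) / 0.58 = ln(2.32) / 0.58 = 0.8416 / 0.58 = 1.451 km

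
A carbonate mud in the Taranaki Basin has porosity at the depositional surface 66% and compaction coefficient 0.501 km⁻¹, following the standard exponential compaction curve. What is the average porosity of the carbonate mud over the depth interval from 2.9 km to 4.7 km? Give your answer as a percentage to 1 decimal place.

10.2%

⟨phi⟩ = (1/(Z₂−Z₁)) ∫ phi₀ e^(−cZ) dZ = phi₀·(e^(−c·Z₁) − e^(−c·Z₂)) / (c·(Z₂−Z₁))
e^(−0.501×2.9) = 0.2339; e^(−0.501×4.7) = 0.0949
⟨phi⟩ = 0.66 × (0.2339 − 0.0949) / (0.501 × 1.8) = 0.66 × 0.1541 = 0.1017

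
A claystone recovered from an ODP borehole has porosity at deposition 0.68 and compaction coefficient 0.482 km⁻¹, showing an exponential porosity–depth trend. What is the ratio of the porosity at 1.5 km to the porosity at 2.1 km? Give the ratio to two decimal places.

n(z₁)/n(z₂) = e^(−β·z₁)/e^(−β·z₂) = e^{β(z₂−z₁)}
= exp(0.482 × 0.6) = exp(0.2892) = 1.3354

1.34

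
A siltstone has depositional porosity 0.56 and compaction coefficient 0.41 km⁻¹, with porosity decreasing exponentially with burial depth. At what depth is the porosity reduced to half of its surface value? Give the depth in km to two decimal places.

1.69 km

φ/φ₀ = 1/2 ⇒ exp(−β·d) = 1/2 ⇒ d = ln(2) / β
d = 0.6931 / 0.41 = 1.691 km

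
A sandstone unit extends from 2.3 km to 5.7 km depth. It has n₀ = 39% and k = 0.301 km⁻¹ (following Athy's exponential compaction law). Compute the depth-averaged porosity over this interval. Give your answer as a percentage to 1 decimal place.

⟨n⟩ = (1/(d₂−d₁)) ∫ n₀ e^(−kd) dd = n₀·(e^(−k·d₁) − e^(−k·d₂)) / (k·(d₂−d₁))
e^(−0.301×2.3) = 0.5004; e^(−0.301×5.7) = 0.1798
⟨n⟩ = 0.39 × (0.5004 − 0.1798) / (0.301 × 3.4) = 0.39 × 0.3133 = 0.1222

12.2%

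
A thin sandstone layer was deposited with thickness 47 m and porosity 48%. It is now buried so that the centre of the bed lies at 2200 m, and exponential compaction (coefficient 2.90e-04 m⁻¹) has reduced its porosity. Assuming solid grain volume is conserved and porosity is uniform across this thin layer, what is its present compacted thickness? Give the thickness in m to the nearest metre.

Working in km (1 km = 1000 m; c in km⁻¹ = c in m⁻¹ × 1000):
Porosity at 2.2 km: n = 0.48·exp(−0.29×2.2) = 0.2536
Solid-volume conservation: h(1−n) = h₀(1−n₀) ⇒ h = h₀·(1−n₀)/(1−n)
h = 0.047 × (1 − 0.48)/(1 − 0.2536) = 0.047 × 0.6967 = 0.0327 km

33 m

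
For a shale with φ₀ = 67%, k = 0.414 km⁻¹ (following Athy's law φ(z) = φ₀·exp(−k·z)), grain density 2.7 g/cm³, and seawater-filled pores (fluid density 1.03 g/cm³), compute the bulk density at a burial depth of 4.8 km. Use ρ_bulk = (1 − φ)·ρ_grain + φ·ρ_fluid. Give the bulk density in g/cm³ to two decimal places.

Porosity at depth: φ = 0.67·exp(−0.414×4.8) = 0.67×0.1371 = 0.0918
Bulk density: ρ_b = (1−φ)ρ_g + φ·ρ_f = 0.9082×2.7 + 0.0918×1.03
       = 2.452 + 0.095 = 2.547 g/cm³

2.55 g/cm³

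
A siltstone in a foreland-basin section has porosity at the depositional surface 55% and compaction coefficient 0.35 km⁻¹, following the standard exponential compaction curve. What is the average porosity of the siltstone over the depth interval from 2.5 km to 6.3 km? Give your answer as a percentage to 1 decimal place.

⟨n⟩ = (1/(z₂−z₁)) ∫ n₀ e^(−βz) dz = n₀·(e^(−β·z₁) − e^(−β·z₂)) / (β·(z₂−z₁))
e^(−0.35×2.5) = 0.4169; e^(−0.35×6.3) = 0.1103
⟨n⟩ = 0.55 × (0.4169 − 0.1103) / (0.35 × 3.8) = 0.55 × 0.2305 = 0.1268

12.7%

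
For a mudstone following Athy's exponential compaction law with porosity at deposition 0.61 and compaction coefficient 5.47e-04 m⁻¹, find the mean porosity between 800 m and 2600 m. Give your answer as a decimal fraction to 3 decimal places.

Working in km (1 km = 1000 m; β in km⁻¹ = β in m⁻¹ × 1000):
⟨n⟩ = (1/(Z₂−Z₁)) ∫ n₀ e^(−βZ) dZ = n₀·(e^(−β·Z₁) − e^(−β·Z₂)) / (β·(Z₂−Z₁))
e^(−0.547×0.8) = 0.6456; e^(−0.547×2.6) = 0.2412
⟨n⟩ = 0.61 × (0.6456 − 0.2412) / (0.547 × 1.8) = 0.61 × 0.4107 = 0.2505

0.251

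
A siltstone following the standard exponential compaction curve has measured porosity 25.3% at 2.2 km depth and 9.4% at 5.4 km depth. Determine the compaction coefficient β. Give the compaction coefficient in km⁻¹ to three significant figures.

0.309 km⁻¹

Athy: φ(z) = φ₀ e^(−βz) ⇒ φ₁/φ₂ = e^{β(z₂−z₁)} ⇒ β = ln(φ₁/φ₂)/(z₂−z₁)
β = ln(0.253/0.094) / (5.4 − 2.2) = ln(2.691) / 3.2 = 0.9901 / 3.2 = 0.3094 km⁻¹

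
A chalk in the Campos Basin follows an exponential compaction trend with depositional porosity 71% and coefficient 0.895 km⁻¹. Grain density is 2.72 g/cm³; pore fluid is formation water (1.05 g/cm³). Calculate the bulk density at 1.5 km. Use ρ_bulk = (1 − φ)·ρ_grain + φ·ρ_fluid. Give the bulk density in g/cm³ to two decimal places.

2.41 g/cm³

Porosity at depth: n = 0.71·exp(−0.895×1.5) = 0.71×0.2612 = 0.1854
Bulk density: ρ_b = (1−n)ρ_g + n·ρ_f = 0.8146×2.72 + 0.1854×1.05
       = 2.216 + 0.195 = 2.410 g/cm³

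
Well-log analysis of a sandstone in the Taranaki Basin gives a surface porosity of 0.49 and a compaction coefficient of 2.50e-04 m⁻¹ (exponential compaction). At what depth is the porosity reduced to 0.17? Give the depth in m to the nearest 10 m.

4230 m

Working in km (1 km = 1000 m; k in km⁻¹ = k in m⁻¹ × 1000):
Invert Athy's law: d = ln(n₀/n) / k
d = ln(0.49/0.17) / 0.25 = ln(2.882) / 0.25 = 1.0586 / 0.25 = 4.234 km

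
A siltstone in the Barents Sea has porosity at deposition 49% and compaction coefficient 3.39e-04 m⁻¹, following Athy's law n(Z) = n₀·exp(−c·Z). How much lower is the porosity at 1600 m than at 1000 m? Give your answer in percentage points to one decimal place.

Working in km (1 km = 1000 m; c in km⁻¹ = c in m⁻¹ × 1000):
n(1) = 0.49·e^(−0.339×1) = 0.3491
n(1.6) = 0.49·e^(−0.339×1.6) = 0.2849
Δn = 0.3491 − 0.2849 = 0.0643

6.4 percentage points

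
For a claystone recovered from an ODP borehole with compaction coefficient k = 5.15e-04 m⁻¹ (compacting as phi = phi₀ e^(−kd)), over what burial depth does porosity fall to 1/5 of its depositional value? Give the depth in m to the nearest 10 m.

3130 m

Working in km (1 km = 1000 m; k in km⁻¹ = k in m⁻¹ × 1000):
phi/phi₀ = 1/5 ⇒ exp(−k·d) = 1/5 ⇒ d = ln(5) / k
d = 1.6094 / 0.515 = 3.125 km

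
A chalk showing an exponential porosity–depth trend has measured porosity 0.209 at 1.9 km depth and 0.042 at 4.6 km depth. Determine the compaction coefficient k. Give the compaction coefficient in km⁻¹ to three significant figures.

0.594 km⁻¹

Athy: phi(d) = phi₀ e^(−kd) ⇒ phi₁/phi₂ = e^{k(d₂−d₁)} ⇒ k = ln(phi₁/phi₂)/(d₂−d₁)
k = ln(0.209/0.042) / (4.6 − 1.9) = ln(4.976) / 2.7 = 1.6047 / 2.7 = 0.5943 km⁻¹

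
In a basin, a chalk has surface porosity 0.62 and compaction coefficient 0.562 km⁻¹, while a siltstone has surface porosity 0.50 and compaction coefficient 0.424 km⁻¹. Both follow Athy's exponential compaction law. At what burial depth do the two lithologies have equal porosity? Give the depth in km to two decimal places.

1.56 km

Set n₀ₐ e^(−βₐz) = n₀ᵦ e^(−βᵦz) ⇒ ln(n₀ₐ/n₀ᵦ) = (βₐ − βᵦ)·z
z = ln(0.62/0.5) / (0.562 − 0.424) = 0.2151 / 0.138 = 1.559 km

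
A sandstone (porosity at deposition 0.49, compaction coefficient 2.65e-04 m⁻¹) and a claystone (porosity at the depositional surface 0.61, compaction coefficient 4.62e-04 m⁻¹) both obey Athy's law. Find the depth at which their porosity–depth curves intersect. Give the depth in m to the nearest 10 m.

Working in km (1 km = 1000 m; β in km⁻¹ = β in m⁻¹ × 1000):
Set n₀ₐ e^(−βₐZ) = n₀ᵦ e^(−βᵦZ) ⇒ ln(n₀ₐ/n₀ᵦ) = (βₐ − βᵦ)·Z
Z = ln(0.49/0.61) / (0.265 − 0.462) = -0.2191 / -0.197 = 1.112 km

1110 m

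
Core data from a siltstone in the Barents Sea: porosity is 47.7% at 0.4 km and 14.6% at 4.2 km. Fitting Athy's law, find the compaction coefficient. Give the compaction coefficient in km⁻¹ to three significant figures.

Athy: phi(z) = phi₀ e^(−cz) ⇒ phi₁/phi₂ = e^{c(z₂−z₁)} ⇒ c = ln(phi₁/phi₂)/(z₂−z₁)
c = ln(0.477/0.146) / (4.2 − 0.4) = ln(3.267) / 3.8 = 1.1839 / 3.8 = 0.3116 km⁻¹

0.312 km⁻¹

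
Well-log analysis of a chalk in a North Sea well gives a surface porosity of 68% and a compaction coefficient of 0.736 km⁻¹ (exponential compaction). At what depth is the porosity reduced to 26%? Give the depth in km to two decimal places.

1.31 km

Invert Athy's law: Z = ln(φ₀/φ) / β
Z = ln(0.68/0.26) / 0.736 = ln(2.615) / 0.736 = 0.9614 / 0.736 = 1.306 km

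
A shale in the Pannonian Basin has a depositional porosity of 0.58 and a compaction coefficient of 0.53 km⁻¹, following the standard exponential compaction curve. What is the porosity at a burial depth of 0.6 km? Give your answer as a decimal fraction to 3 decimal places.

n = n₀·exp(−β·z) = 0.58 × exp(−0.53 × 0.6) = 0.58 × exp(−0.318)
  = 0.58 × 0.7276 = 0.4220

0.422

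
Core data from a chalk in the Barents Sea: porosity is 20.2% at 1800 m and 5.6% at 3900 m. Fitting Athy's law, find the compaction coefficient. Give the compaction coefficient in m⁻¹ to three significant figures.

0.000611 m⁻¹

Working in km (1 km = 1000 m; c in km⁻¹ = c in m⁻¹ × 1000):
Athy: n(d) = n₀ e^(−cd) ⇒ n₁/n₂ = e^{c(d₂−d₁)} ⇒ c = ln(n₁/n₂)/(d₂−d₁)
c = ln(0.202/0.056) / (3.9 − 1.8) = ln(3.607) / 2.1 = 1.2829 / 2.1 = 0.6109 km⁻¹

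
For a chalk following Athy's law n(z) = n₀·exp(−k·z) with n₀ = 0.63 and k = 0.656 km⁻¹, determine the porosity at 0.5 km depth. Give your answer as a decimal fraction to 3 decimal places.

0.454

n = n₀·exp(−k·z) = 0.63 × exp(−0.656 × 0.5) = 0.63 × exp(−0.328)
  = 0.63 × 0.7204 = 0.4538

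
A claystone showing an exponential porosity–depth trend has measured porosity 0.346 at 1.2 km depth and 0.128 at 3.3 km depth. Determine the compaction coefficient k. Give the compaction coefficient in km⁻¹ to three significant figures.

0.474 km⁻¹

Athy: n(d) = n₀ e^(−kd) ⇒ n₁/n₂ = e^{k(d₂−d₁)} ⇒ k = ln(n₁/n₂)/(d₂−d₁)
k = ln(0.346/0.128) / (3.3 − 1.2) = ln(2.703) / 2.1 = 0.9944 / 2.1 = 0.4735 km⁻¹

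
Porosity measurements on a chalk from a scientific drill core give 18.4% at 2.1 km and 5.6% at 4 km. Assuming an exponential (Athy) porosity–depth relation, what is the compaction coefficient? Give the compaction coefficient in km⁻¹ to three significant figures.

0.626 km⁻¹

Athy: n(z) = n₀ e^(−kz) ⇒ n₁/n₂ = e^{k(z₂−z₁)} ⇒ k = ln(n₁/n₂)/(z₂−z₁)
k = ln(0.184/0.056) / (4 − 2.1) = ln(3.286) / 1.9 = 1.1896 / 1.9 = 0.6261 km⁻¹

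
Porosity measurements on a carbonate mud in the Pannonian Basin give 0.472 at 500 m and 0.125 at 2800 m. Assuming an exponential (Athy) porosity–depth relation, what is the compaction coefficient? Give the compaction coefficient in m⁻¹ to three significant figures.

Working in km (1 km = 1000 m; k in km⁻¹ = k in m⁻¹ × 1000):
Athy: n(z) = n₀ e^(−kz) ⇒ n₁/n₂ = e^{k(z₂−z₁)} ⇒ k = ln(n₁/n₂)/(z₂−z₁)
k = ln(0.472/0.125) / (2.8 − 0.5) = ln(3.776) / 2.3 = 1.3287 / 2.3 = 0.5777 km⁻¹

0.000578 m⁻¹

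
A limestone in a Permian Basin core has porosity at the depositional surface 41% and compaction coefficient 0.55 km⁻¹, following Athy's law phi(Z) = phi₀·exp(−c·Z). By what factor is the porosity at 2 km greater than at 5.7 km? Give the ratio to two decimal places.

7.65

phi(Z₁)/phi(Z₂) = e^(−c·Z₁)/e^(−c·Z₂) = e^{c(Z₂−Z₁)}
= exp(0.55 × 3.7) = exp(2.035) = 7.6523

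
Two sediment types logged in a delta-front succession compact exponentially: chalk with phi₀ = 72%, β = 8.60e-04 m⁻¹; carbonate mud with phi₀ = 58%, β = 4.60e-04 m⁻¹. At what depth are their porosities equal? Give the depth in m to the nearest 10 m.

540 m

Working in km (1 km = 1000 m; β in km⁻¹ = β in m⁻¹ × 1000):
Set phi₀ₐ e^(−βₐZ) = phi₀ᵦ e^(−βᵦZ) ⇒ ln(phi₀ₐ/phi₀ᵦ) = (βₐ − βᵦ)·Z
Z = ln(0.72/0.58) / (0.86 − 0.46) = 0.2162 / 0.4 = 0.541 km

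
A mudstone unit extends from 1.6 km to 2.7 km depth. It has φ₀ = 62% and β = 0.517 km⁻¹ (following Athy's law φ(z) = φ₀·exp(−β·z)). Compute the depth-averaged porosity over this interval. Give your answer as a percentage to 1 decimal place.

⟨φ⟩ = (1/(z₂−z₁)) ∫ φ₀ e^(−βz) dz = φ₀·(e^(−β·z₁) − e^(−β·z₂)) / (β·(z₂−z₁))
e^(−0.517×1.6) = 0.4373; e^(−0.517×2.7) = 0.2476
⟨φ⟩ = 0.62 × (0.4373 − 0.2476) / (0.517 × 1.1) = 0.62 × 0.3335 = 0.2068

20.7%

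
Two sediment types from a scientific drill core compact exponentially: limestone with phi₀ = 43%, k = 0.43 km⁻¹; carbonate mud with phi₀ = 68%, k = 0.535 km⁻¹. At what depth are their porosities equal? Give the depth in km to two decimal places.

Set phi₀ₐ e^(−kₐz) = phi₀ᵦ e^(−kᵦz) ⇒ ln(phi₀ₐ/phi₀ᵦ) = (kₐ − kᵦ)·z
z = ln(0.43/0.68) / (0.43 − 0.535) = -0.4583 / -0.105 = 4.365 km

4.36 km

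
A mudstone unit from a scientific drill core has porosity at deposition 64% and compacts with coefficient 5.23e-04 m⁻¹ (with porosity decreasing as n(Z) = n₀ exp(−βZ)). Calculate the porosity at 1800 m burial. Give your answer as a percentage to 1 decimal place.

Working in km (1 km = 1000 m; β in km⁻¹ = β in m⁻¹ × 1000):
n = n₀·exp(−β·Z) = 0.64 × exp(−0.523 × 1.8) = 0.64 × exp(−0.9414)
  = 0.64 × 0.3901 = 0.2497

25.0%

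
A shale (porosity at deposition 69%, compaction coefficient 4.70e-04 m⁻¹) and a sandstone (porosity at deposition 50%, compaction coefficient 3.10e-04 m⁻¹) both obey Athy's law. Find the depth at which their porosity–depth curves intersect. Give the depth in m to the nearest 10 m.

Working in km (1 km = 1000 m; c in km⁻¹ = c in m⁻¹ × 1000):
Set φ₀ₐ e^(−cₐZ) = φ₀ᵦ e^(−cᵦZ) ⇒ ln(φ₀ₐ/φ₀ᵦ) = (cₐ − cᵦ)·Z
Z = ln(0.69/0.5) / (0.47 − 0.31) = 0.3221 / 0.16 = 2.013 km

2010 m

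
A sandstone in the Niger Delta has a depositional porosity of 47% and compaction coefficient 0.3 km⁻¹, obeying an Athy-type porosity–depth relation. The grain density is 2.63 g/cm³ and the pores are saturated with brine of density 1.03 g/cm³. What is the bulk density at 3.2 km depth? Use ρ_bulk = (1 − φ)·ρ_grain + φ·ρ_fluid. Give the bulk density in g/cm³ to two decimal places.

Porosity at depth: n = 0.47·exp(−0.3×3.2) = 0.47×0.3829 = 0.1800
Bulk density: ρ_b = (1−n)ρ_g + n·ρ_f = 0.8200×2.63 + 0.1800×1.03
       = 2.157 + 0.185 = 2.342 g/cm³

2.34 g/cm³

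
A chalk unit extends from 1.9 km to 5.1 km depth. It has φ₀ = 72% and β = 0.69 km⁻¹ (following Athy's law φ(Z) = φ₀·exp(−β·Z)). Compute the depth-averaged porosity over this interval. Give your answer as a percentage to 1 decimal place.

⟨φ⟩ = (1/(Z₂−Z₁)) ∫ φ₀ e^(−βZ) dZ = φ₀·(e^(−β·Z₁) − e^(−β·Z₂)) / (β·(Z₂−Z₁))
e^(−0.69×1.9) = 0.2696; e^(−0.69×5.1) = 0.0296
⟨φ⟩ = 0.72 × (0.2696 − 0.0296) / (0.69 × 3.2) = 0.72 × 0.1087 = 0.0782

7.8%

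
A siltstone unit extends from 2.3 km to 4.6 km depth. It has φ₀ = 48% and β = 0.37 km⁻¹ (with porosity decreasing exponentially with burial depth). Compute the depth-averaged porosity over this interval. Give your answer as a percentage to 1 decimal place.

⟨φ⟩ = (1/(d₂−d₁)) ∫ φ₀ e^(−βd) dd = φ₀·(e^(−β·d₁) − e^(−β·d₂)) / (β·(d₂−d₁))
e^(−0.37×2.3) = 0.4270; e^(−0.37×4.6) = 0.1823
⟨φ⟩ = 0.48 × (0.4270 − 0.1823) / (0.37 × 2.3) = 0.48 × 0.2875 = 0.1380

13.8%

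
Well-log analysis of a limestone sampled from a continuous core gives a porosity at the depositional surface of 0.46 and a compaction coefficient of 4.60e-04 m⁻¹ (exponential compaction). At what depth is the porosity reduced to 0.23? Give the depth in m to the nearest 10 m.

1510 m

Working in km (1 km = 1000 m; k in km⁻¹ = k in m⁻¹ × 1000):
Invert Athy's law: Z = ln(n₀/n) / k
Z = ln(0.46/0.23) / 0.46 = ln(2) / 0.46 = 0.6931 / 0.46 = 1.507 km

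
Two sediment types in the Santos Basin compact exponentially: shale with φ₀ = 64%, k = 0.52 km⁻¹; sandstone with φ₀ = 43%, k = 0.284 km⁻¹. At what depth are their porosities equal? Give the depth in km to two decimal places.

1.69 km

Set φ₀ₐ e^(−kₐZ) = φ₀ᵦ e^(−kᵦZ) ⇒ ln(φ₀ₐ/φ₀ᵦ) = (kₐ − kᵦ)·Z
Z = ln(0.64/0.43) / (0.52 − 0.284) = 0.3977 / 0.236 = 1.685 km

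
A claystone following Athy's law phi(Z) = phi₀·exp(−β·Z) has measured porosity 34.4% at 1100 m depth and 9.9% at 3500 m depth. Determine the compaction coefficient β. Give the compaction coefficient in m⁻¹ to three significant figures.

0.000519 m⁻¹

Working in km (1 km = 1000 m; β in km⁻¹ = β in m⁻¹ × 1000):
Athy: phi(Z) = phi₀ e^(−βZ) ⇒ phi₁/phi₂ = e^{β(Z₂−Z₁)} ⇒ β = ln(phi₁/phi₂)/(Z₂−Z₁)
β = ln(0.344/0.099) / (3.5 − 1.1) = ln(3.475) / 2.4 = 1.2455 / 2.4 = 0.519 km⁻¹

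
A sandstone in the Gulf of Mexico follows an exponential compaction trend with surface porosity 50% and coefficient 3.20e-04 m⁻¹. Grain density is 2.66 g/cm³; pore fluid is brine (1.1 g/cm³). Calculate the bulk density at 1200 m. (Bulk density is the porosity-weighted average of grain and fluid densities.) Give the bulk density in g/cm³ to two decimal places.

2.13 g/cm³

Working in km (1 km = 1000 m; β in km⁻¹ = β in m⁻¹ × 1000):
Porosity at depth: n = 0.5·exp(−0.32×1.2) = 0.5×0.6811 = 0.3406
Bulk density: ρ_b = (1−n)ρ_g + n·ρ_f = 0.6594×2.66 + 0.3406×1.1
       = 1.754 + 0.375 = 2.129 g/cm³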